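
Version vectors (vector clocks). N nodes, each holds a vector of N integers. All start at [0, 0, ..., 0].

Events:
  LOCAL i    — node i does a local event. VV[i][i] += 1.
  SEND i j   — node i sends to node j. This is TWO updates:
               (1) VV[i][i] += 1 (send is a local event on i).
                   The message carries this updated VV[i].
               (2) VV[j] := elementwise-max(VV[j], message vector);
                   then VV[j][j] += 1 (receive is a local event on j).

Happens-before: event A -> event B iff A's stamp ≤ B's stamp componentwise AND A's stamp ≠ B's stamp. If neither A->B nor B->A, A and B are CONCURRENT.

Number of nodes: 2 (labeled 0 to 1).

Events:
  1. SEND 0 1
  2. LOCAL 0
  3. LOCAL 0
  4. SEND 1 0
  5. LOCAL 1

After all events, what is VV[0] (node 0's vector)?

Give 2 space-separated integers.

Answer: 4 2

Derivation:
Initial: VV[0]=[0, 0]
Initial: VV[1]=[0, 0]
Event 1: SEND 0->1: VV[0][0]++ -> VV[0]=[1, 0], msg_vec=[1, 0]; VV[1]=max(VV[1],msg_vec) then VV[1][1]++ -> VV[1]=[1, 1]
Event 2: LOCAL 0: VV[0][0]++ -> VV[0]=[2, 0]
Event 3: LOCAL 0: VV[0][0]++ -> VV[0]=[3, 0]
Event 4: SEND 1->0: VV[1][1]++ -> VV[1]=[1, 2], msg_vec=[1, 2]; VV[0]=max(VV[0],msg_vec) then VV[0][0]++ -> VV[0]=[4, 2]
Event 5: LOCAL 1: VV[1][1]++ -> VV[1]=[1, 3]
Final vectors: VV[0]=[4, 2]; VV[1]=[1, 3]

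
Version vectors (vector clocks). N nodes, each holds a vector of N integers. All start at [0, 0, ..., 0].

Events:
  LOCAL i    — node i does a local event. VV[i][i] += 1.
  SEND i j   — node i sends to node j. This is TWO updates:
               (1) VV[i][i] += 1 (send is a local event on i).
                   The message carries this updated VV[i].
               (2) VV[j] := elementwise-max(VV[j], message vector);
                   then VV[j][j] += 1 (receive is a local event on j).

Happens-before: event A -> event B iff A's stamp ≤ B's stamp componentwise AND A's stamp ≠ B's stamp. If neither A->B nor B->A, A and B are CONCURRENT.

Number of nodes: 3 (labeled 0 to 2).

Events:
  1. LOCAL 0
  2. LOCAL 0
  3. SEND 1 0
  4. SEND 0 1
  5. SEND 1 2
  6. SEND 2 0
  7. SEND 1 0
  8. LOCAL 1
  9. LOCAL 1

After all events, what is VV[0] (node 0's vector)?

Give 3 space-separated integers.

Answer: 6 4 2

Derivation:
Initial: VV[0]=[0, 0, 0]
Initial: VV[1]=[0, 0, 0]
Initial: VV[2]=[0, 0, 0]
Event 1: LOCAL 0: VV[0][0]++ -> VV[0]=[1, 0, 0]
Event 2: LOCAL 0: VV[0][0]++ -> VV[0]=[2, 0, 0]
Event 3: SEND 1->0: VV[1][1]++ -> VV[1]=[0, 1, 0], msg_vec=[0, 1, 0]; VV[0]=max(VV[0],msg_vec) then VV[0][0]++ -> VV[0]=[3, 1, 0]
Event 4: SEND 0->1: VV[0][0]++ -> VV[0]=[4, 1, 0], msg_vec=[4, 1, 0]; VV[1]=max(VV[1],msg_vec) then VV[1][1]++ -> VV[1]=[4, 2, 0]
Event 5: SEND 1->2: VV[1][1]++ -> VV[1]=[4, 3, 0], msg_vec=[4, 3, 0]; VV[2]=max(VV[2],msg_vec) then VV[2][2]++ -> VV[2]=[4, 3, 1]
Event 6: SEND 2->0: VV[2][2]++ -> VV[2]=[4, 3, 2], msg_vec=[4, 3, 2]; VV[0]=max(VV[0],msg_vec) then VV[0][0]++ -> VV[0]=[5, 3, 2]
Event 7: SEND 1->0: VV[1][1]++ -> VV[1]=[4, 4, 0], msg_vec=[4, 4, 0]; VV[0]=max(VV[0],msg_vec) then VV[0][0]++ -> VV[0]=[6, 4, 2]
Event 8: LOCAL 1: VV[1][1]++ -> VV[1]=[4, 5, 0]
Event 9: LOCAL 1: VV[1][1]++ -> VV[1]=[4, 6, 0]
Final vectors: VV[0]=[6, 4, 2]; VV[1]=[4, 6, 0]; VV[2]=[4, 3, 2]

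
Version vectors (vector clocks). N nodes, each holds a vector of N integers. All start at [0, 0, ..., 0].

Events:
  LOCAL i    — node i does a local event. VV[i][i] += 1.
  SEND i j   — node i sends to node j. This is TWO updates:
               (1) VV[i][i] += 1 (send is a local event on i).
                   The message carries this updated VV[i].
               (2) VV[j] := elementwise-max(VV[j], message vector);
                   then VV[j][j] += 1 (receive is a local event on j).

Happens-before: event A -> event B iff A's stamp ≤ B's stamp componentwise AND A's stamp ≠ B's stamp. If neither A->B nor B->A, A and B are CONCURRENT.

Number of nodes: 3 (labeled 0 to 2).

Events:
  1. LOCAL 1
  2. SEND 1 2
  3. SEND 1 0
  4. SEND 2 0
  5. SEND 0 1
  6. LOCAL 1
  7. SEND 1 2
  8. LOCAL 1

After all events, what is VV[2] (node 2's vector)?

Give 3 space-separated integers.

Initial: VV[0]=[0, 0, 0]
Initial: VV[1]=[0, 0, 0]
Initial: VV[2]=[0, 0, 0]
Event 1: LOCAL 1: VV[1][1]++ -> VV[1]=[0, 1, 0]
Event 2: SEND 1->2: VV[1][1]++ -> VV[1]=[0, 2, 0], msg_vec=[0, 2, 0]; VV[2]=max(VV[2],msg_vec) then VV[2][2]++ -> VV[2]=[0, 2, 1]
Event 3: SEND 1->0: VV[1][1]++ -> VV[1]=[0, 3, 0], msg_vec=[0, 3, 0]; VV[0]=max(VV[0],msg_vec) then VV[0][0]++ -> VV[0]=[1, 3, 0]
Event 4: SEND 2->0: VV[2][2]++ -> VV[2]=[0, 2, 2], msg_vec=[0, 2, 2]; VV[0]=max(VV[0],msg_vec) then VV[0][0]++ -> VV[0]=[2, 3, 2]
Event 5: SEND 0->1: VV[0][0]++ -> VV[0]=[3, 3, 2], msg_vec=[3, 3, 2]; VV[1]=max(VV[1],msg_vec) then VV[1][1]++ -> VV[1]=[3, 4, 2]
Event 6: LOCAL 1: VV[1][1]++ -> VV[1]=[3, 5, 2]
Event 7: SEND 1->2: VV[1][1]++ -> VV[1]=[3, 6, 2], msg_vec=[3, 6, 2]; VV[2]=max(VV[2],msg_vec) then VV[2][2]++ -> VV[2]=[3, 6, 3]
Event 8: LOCAL 1: VV[1][1]++ -> VV[1]=[3, 7, 2]
Final vectors: VV[0]=[3, 3, 2]; VV[1]=[3, 7, 2]; VV[2]=[3, 6, 3]

Answer: 3 6 3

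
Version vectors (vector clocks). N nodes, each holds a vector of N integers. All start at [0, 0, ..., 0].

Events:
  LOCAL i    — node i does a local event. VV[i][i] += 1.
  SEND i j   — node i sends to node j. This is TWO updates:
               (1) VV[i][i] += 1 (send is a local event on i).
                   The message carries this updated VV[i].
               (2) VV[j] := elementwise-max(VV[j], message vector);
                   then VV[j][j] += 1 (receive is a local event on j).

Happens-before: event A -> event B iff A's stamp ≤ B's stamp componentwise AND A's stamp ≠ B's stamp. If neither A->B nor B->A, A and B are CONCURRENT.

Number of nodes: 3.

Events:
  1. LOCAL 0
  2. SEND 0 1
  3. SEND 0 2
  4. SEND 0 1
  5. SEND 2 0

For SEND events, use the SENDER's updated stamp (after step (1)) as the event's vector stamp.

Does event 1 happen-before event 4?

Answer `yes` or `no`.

Answer: yes

Derivation:
Initial: VV[0]=[0, 0, 0]
Initial: VV[1]=[0, 0, 0]
Initial: VV[2]=[0, 0, 0]
Event 1: LOCAL 0: VV[0][0]++ -> VV[0]=[1, 0, 0]
Event 2: SEND 0->1: VV[0][0]++ -> VV[0]=[2, 0, 0], msg_vec=[2, 0, 0]; VV[1]=max(VV[1],msg_vec) then VV[1][1]++ -> VV[1]=[2, 1, 0]
Event 3: SEND 0->2: VV[0][0]++ -> VV[0]=[3, 0, 0], msg_vec=[3, 0, 0]; VV[2]=max(VV[2],msg_vec) then VV[2][2]++ -> VV[2]=[3, 0, 1]
Event 4: SEND 0->1: VV[0][0]++ -> VV[0]=[4, 0, 0], msg_vec=[4, 0, 0]; VV[1]=max(VV[1],msg_vec) then VV[1][1]++ -> VV[1]=[4, 2, 0]
Event 5: SEND 2->0: VV[2][2]++ -> VV[2]=[3, 0, 2], msg_vec=[3, 0, 2]; VV[0]=max(VV[0],msg_vec) then VV[0][0]++ -> VV[0]=[5, 0, 2]
Event 1 stamp: [1, 0, 0]
Event 4 stamp: [4, 0, 0]
[1, 0, 0] <= [4, 0, 0]? True. Equal? False. Happens-before: True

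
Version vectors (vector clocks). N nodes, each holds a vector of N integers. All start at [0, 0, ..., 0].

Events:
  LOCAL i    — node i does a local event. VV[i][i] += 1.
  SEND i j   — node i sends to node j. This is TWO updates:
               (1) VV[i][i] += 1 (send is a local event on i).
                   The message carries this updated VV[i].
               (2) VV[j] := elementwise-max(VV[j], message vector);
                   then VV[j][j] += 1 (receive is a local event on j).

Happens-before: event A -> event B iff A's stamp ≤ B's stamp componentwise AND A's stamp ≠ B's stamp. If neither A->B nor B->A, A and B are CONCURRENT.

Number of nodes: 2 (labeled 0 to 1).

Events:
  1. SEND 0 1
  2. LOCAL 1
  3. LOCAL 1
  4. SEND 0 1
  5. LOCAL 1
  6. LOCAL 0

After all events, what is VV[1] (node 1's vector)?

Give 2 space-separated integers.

Answer: 2 5

Derivation:
Initial: VV[0]=[0, 0]
Initial: VV[1]=[0, 0]
Event 1: SEND 0->1: VV[0][0]++ -> VV[0]=[1, 0], msg_vec=[1, 0]; VV[1]=max(VV[1],msg_vec) then VV[1][1]++ -> VV[1]=[1, 1]
Event 2: LOCAL 1: VV[1][1]++ -> VV[1]=[1, 2]
Event 3: LOCAL 1: VV[1][1]++ -> VV[1]=[1, 3]
Event 4: SEND 0->1: VV[0][0]++ -> VV[0]=[2, 0], msg_vec=[2, 0]; VV[1]=max(VV[1],msg_vec) then VV[1][1]++ -> VV[1]=[2, 4]
Event 5: LOCAL 1: VV[1][1]++ -> VV[1]=[2, 5]
Event 6: LOCAL 0: VV[0][0]++ -> VV[0]=[3, 0]
Final vectors: VV[0]=[3, 0]; VV[1]=[2, 5]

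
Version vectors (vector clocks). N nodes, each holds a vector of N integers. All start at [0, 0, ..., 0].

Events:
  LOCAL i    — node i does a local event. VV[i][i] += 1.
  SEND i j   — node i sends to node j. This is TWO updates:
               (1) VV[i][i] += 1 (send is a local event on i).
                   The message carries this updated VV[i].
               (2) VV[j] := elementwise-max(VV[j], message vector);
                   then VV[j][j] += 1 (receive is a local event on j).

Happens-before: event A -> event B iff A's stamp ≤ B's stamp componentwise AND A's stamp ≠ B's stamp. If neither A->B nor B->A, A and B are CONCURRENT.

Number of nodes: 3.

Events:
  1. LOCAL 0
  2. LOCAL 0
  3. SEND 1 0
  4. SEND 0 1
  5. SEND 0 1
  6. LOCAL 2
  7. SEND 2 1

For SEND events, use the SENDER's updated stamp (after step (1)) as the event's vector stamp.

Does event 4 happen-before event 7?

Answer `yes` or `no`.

Initial: VV[0]=[0, 0, 0]
Initial: VV[1]=[0, 0, 0]
Initial: VV[2]=[0, 0, 0]
Event 1: LOCAL 0: VV[0][0]++ -> VV[0]=[1, 0, 0]
Event 2: LOCAL 0: VV[0][0]++ -> VV[0]=[2, 0, 0]
Event 3: SEND 1->0: VV[1][1]++ -> VV[1]=[0, 1, 0], msg_vec=[0, 1, 0]; VV[0]=max(VV[0],msg_vec) then VV[0][0]++ -> VV[0]=[3, 1, 0]
Event 4: SEND 0->1: VV[0][0]++ -> VV[0]=[4, 1, 0], msg_vec=[4, 1, 0]; VV[1]=max(VV[1],msg_vec) then VV[1][1]++ -> VV[1]=[4, 2, 0]
Event 5: SEND 0->1: VV[0][0]++ -> VV[0]=[5, 1, 0], msg_vec=[5, 1, 0]; VV[1]=max(VV[1],msg_vec) then VV[1][1]++ -> VV[1]=[5, 3, 0]
Event 6: LOCAL 2: VV[2][2]++ -> VV[2]=[0, 0, 1]
Event 7: SEND 2->1: VV[2][2]++ -> VV[2]=[0, 0, 2], msg_vec=[0, 0, 2]; VV[1]=max(VV[1],msg_vec) then VV[1][1]++ -> VV[1]=[5, 4, 2]
Event 4 stamp: [4, 1, 0]
Event 7 stamp: [0, 0, 2]
[4, 1, 0] <= [0, 0, 2]? False. Equal? False. Happens-before: False

Answer: no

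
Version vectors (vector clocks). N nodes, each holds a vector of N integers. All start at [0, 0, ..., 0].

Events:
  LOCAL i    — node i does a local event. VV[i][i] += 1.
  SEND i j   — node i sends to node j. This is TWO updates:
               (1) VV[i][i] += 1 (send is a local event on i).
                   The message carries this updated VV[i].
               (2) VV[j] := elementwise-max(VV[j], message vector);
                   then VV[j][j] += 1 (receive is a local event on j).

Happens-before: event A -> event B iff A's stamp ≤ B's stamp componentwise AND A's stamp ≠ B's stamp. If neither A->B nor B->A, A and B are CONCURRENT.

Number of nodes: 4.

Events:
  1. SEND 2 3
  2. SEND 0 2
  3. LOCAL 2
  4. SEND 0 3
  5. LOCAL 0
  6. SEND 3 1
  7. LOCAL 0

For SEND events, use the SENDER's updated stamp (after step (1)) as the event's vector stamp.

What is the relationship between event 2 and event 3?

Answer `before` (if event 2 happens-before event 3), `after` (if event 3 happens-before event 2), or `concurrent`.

Initial: VV[0]=[0, 0, 0, 0]
Initial: VV[1]=[0, 0, 0, 0]
Initial: VV[2]=[0, 0, 0, 0]
Initial: VV[3]=[0, 0, 0, 0]
Event 1: SEND 2->3: VV[2][2]++ -> VV[2]=[0, 0, 1, 0], msg_vec=[0, 0, 1, 0]; VV[3]=max(VV[3],msg_vec) then VV[3][3]++ -> VV[3]=[0, 0, 1, 1]
Event 2: SEND 0->2: VV[0][0]++ -> VV[0]=[1, 0, 0, 0], msg_vec=[1, 0, 0, 0]; VV[2]=max(VV[2],msg_vec) then VV[2][2]++ -> VV[2]=[1, 0, 2, 0]
Event 3: LOCAL 2: VV[2][2]++ -> VV[2]=[1, 0, 3, 0]
Event 4: SEND 0->3: VV[0][0]++ -> VV[0]=[2, 0, 0, 0], msg_vec=[2, 0, 0, 0]; VV[3]=max(VV[3],msg_vec) then VV[3][3]++ -> VV[3]=[2, 0, 1, 2]
Event 5: LOCAL 0: VV[0][0]++ -> VV[0]=[3, 0, 0, 0]
Event 6: SEND 3->1: VV[3][3]++ -> VV[3]=[2, 0, 1, 3], msg_vec=[2, 0, 1, 3]; VV[1]=max(VV[1],msg_vec) then VV[1][1]++ -> VV[1]=[2, 1, 1, 3]
Event 7: LOCAL 0: VV[0][0]++ -> VV[0]=[4, 0, 0, 0]
Event 2 stamp: [1, 0, 0, 0]
Event 3 stamp: [1, 0, 3, 0]
[1, 0, 0, 0] <= [1, 0, 3, 0]? True
[1, 0, 3, 0] <= [1, 0, 0, 0]? False
Relation: before

Answer: before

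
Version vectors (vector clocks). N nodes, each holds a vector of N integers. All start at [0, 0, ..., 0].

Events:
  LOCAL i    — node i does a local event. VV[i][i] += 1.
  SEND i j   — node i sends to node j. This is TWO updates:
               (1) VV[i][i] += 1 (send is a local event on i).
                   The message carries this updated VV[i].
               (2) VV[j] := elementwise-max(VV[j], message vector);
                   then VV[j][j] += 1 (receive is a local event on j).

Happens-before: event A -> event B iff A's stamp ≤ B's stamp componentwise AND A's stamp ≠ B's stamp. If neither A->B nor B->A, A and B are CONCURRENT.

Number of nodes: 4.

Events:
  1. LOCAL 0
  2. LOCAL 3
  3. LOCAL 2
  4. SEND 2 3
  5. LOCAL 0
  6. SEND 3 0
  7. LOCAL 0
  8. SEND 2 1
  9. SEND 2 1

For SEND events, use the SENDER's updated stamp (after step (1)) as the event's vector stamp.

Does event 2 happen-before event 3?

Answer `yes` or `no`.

Answer: no

Derivation:
Initial: VV[0]=[0, 0, 0, 0]
Initial: VV[1]=[0, 0, 0, 0]
Initial: VV[2]=[0, 0, 0, 0]
Initial: VV[3]=[0, 0, 0, 0]
Event 1: LOCAL 0: VV[0][0]++ -> VV[0]=[1, 0, 0, 0]
Event 2: LOCAL 3: VV[3][3]++ -> VV[3]=[0, 0, 0, 1]
Event 3: LOCAL 2: VV[2][2]++ -> VV[2]=[0, 0, 1, 0]
Event 4: SEND 2->3: VV[2][2]++ -> VV[2]=[0, 0, 2, 0], msg_vec=[0, 0, 2, 0]; VV[3]=max(VV[3],msg_vec) then VV[3][3]++ -> VV[3]=[0, 0, 2, 2]
Event 5: LOCAL 0: VV[0][0]++ -> VV[0]=[2, 0, 0, 0]
Event 6: SEND 3->0: VV[3][3]++ -> VV[3]=[0, 0, 2, 3], msg_vec=[0, 0, 2, 3]; VV[0]=max(VV[0],msg_vec) then VV[0][0]++ -> VV[0]=[3, 0, 2, 3]
Event 7: LOCAL 0: VV[0][0]++ -> VV[0]=[4, 0, 2, 3]
Event 8: SEND 2->1: VV[2][2]++ -> VV[2]=[0, 0, 3, 0], msg_vec=[0, 0, 3, 0]; VV[1]=max(VV[1],msg_vec) then VV[1][1]++ -> VV[1]=[0, 1, 3, 0]
Event 9: SEND 2->1: VV[2][2]++ -> VV[2]=[0, 0, 4, 0], msg_vec=[0, 0, 4, 0]; VV[1]=max(VV[1],msg_vec) then VV[1][1]++ -> VV[1]=[0, 2, 4, 0]
Event 2 stamp: [0, 0, 0, 1]
Event 3 stamp: [0, 0, 1, 0]
[0, 0, 0, 1] <= [0, 0, 1, 0]? False. Equal? False. Happens-before: False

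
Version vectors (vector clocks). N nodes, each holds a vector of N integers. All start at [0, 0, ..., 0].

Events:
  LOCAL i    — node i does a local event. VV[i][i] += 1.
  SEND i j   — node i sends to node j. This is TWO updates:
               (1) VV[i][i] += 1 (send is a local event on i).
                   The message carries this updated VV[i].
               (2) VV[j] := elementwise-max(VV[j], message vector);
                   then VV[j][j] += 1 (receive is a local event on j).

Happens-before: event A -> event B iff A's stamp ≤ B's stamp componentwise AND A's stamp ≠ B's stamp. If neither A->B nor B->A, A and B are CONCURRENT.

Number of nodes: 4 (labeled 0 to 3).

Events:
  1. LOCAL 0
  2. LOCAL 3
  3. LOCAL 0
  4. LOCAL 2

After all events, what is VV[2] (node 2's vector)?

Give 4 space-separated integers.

Answer: 0 0 1 0

Derivation:
Initial: VV[0]=[0, 0, 0, 0]
Initial: VV[1]=[0, 0, 0, 0]
Initial: VV[2]=[0, 0, 0, 0]
Initial: VV[3]=[0, 0, 0, 0]
Event 1: LOCAL 0: VV[0][0]++ -> VV[0]=[1, 0, 0, 0]
Event 2: LOCAL 3: VV[3][3]++ -> VV[3]=[0, 0, 0, 1]
Event 3: LOCAL 0: VV[0][0]++ -> VV[0]=[2, 0, 0, 0]
Event 4: LOCAL 2: VV[2][2]++ -> VV[2]=[0, 0, 1, 0]
Final vectors: VV[0]=[2, 0, 0, 0]; VV[1]=[0, 0, 0, 0]; VV[2]=[0, 0, 1, 0]; VV[3]=[0, 0, 0, 1]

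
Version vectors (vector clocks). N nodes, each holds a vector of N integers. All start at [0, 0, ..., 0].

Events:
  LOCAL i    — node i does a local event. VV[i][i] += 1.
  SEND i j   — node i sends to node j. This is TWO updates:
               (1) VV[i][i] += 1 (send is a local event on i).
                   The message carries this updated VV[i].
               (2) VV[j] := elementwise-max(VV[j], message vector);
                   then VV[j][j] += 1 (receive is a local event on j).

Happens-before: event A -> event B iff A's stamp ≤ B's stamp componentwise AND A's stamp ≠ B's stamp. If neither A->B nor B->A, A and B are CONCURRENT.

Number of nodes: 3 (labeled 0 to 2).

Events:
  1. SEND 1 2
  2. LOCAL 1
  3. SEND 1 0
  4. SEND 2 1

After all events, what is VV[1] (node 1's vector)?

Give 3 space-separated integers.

Answer: 0 4 2

Derivation:
Initial: VV[0]=[0, 0, 0]
Initial: VV[1]=[0, 0, 0]
Initial: VV[2]=[0, 0, 0]
Event 1: SEND 1->2: VV[1][1]++ -> VV[1]=[0, 1, 0], msg_vec=[0, 1, 0]; VV[2]=max(VV[2],msg_vec) then VV[2][2]++ -> VV[2]=[0, 1, 1]
Event 2: LOCAL 1: VV[1][1]++ -> VV[1]=[0, 2, 0]
Event 3: SEND 1->0: VV[1][1]++ -> VV[1]=[0, 3, 0], msg_vec=[0, 3, 0]; VV[0]=max(VV[0],msg_vec) then VV[0][0]++ -> VV[0]=[1, 3, 0]
Event 4: SEND 2->1: VV[2][2]++ -> VV[2]=[0, 1, 2], msg_vec=[0, 1, 2]; VV[1]=max(VV[1],msg_vec) then VV[1][1]++ -> VV[1]=[0, 4, 2]
Final vectors: VV[0]=[1, 3, 0]; VV[1]=[0, 4, 2]; VV[2]=[0, 1, 2]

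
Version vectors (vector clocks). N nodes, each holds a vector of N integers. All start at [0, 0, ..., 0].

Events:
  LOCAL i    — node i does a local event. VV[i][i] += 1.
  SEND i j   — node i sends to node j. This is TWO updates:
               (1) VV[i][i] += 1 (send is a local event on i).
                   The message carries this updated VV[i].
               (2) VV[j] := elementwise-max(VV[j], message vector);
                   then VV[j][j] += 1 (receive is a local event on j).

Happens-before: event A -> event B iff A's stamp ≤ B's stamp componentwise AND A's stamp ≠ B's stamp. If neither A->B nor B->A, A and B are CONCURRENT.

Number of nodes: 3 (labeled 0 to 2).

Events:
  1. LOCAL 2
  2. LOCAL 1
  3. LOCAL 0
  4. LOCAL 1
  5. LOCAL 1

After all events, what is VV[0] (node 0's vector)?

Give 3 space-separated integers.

Answer: 1 0 0

Derivation:
Initial: VV[0]=[0, 0, 0]
Initial: VV[1]=[0, 0, 0]
Initial: VV[2]=[0, 0, 0]
Event 1: LOCAL 2: VV[2][2]++ -> VV[2]=[0, 0, 1]
Event 2: LOCAL 1: VV[1][1]++ -> VV[1]=[0, 1, 0]
Event 3: LOCAL 0: VV[0][0]++ -> VV[0]=[1, 0, 0]
Event 4: LOCAL 1: VV[1][1]++ -> VV[1]=[0, 2, 0]
Event 5: LOCAL 1: VV[1][1]++ -> VV[1]=[0, 3, 0]
Final vectors: VV[0]=[1, 0, 0]; VV[1]=[0, 3, 0]; VV[2]=[0, 0, 1]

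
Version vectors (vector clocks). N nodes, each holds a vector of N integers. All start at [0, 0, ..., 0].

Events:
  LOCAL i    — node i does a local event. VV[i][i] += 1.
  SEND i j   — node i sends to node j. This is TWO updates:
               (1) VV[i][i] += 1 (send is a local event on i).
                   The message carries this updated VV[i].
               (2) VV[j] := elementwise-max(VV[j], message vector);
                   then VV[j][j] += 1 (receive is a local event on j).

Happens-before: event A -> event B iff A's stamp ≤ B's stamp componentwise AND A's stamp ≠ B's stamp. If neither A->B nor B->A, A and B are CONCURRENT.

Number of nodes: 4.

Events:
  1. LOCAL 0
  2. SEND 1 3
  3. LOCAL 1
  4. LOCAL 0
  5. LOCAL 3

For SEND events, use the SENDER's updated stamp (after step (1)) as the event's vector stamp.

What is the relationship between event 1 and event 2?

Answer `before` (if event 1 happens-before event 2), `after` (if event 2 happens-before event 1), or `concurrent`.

Answer: concurrent

Derivation:
Initial: VV[0]=[0, 0, 0, 0]
Initial: VV[1]=[0, 0, 0, 0]
Initial: VV[2]=[0, 0, 0, 0]
Initial: VV[3]=[0, 0, 0, 0]
Event 1: LOCAL 0: VV[0][0]++ -> VV[0]=[1, 0, 0, 0]
Event 2: SEND 1->3: VV[1][1]++ -> VV[1]=[0, 1, 0, 0], msg_vec=[0, 1, 0, 0]; VV[3]=max(VV[3],msg_vec) then VV[3][3]++ -> VV[3]=[0, 1, 0, 1]
Event 3: LOCAL 1: VV[1][1]++ -> VV[1]=[0, 2, 0, 0]
Event 4: LOCAL 0: VV[0][0]++ -> VV[0]=[2, 0, 0, 0]
Event 5: LOCAL 3: VV[3][3]++ -> VV[3]=[0, 1, 0, 2]
Event 1 stamp: [1, 0, 0, 0]
Event 2 stamp: [0, 1, 0, 0]
[1, 0, 0, 0] <= [0, 1, 0, 0]? False
[0, 1, 0, 0] <= [1, 0, 0, 0]? False
Relation: concurrent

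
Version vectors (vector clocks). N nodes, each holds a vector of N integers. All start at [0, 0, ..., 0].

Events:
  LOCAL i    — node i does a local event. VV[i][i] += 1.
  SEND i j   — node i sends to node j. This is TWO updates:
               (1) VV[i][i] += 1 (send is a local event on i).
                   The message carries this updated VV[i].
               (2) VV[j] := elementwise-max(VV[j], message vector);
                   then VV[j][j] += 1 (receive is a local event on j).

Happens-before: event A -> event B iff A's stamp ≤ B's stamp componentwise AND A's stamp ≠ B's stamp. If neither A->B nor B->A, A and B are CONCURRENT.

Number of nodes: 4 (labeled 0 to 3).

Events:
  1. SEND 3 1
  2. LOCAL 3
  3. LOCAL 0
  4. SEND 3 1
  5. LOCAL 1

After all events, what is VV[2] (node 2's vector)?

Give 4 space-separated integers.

Answer: 0 0 0 0

Derivation:
Initial: VV[0]=[0, 0, 0, 0]
Initial: VV[1]=[0, 0, 0, 0]
Initial: VV[2]=[0, 0, 0, 0]
Initial: VV[3]=[0, 0, 0, 0]
Event 1: SEND 3->1: VV[3][3]++ -> VV[3]=[0, 0, 0, 1], msg_vec=[0, 0, 0, 1]; VV[1]=max(VV[1],msg_vec) then VV[1][1]++ -> VV[1]=[0, 1, 0, 1]
Event 2: LOCAL 3: VV[3][3]++ -> VV[3]=[0, 0, 0, 2]
Event 3: LOCAL 0: VV[0][0]++ -> VV[0]=[1, 0, 0, 0]
Event 4: SEND 3->1: VV[3][3]++ -> VV[3]=[0, 0, 0, 3], msg_vec=[0, 0, 0, 3]; VV[1]=max(VV[1],msg_vec) then VV[1][1]++ -> VV[1]=[0, 2, 0, 3]
Event 5: LOCAL 1: VV[1][1]++ -> VV[1]=[0, 3, 0, 3]
Final vectors: VV[0]=[1, 0, 0, 0]; VV[1]=[0, 3, 0, 3]; VV[2]=[0, 0, 0, 0]; VV[3]=[0, 0, 0, 3]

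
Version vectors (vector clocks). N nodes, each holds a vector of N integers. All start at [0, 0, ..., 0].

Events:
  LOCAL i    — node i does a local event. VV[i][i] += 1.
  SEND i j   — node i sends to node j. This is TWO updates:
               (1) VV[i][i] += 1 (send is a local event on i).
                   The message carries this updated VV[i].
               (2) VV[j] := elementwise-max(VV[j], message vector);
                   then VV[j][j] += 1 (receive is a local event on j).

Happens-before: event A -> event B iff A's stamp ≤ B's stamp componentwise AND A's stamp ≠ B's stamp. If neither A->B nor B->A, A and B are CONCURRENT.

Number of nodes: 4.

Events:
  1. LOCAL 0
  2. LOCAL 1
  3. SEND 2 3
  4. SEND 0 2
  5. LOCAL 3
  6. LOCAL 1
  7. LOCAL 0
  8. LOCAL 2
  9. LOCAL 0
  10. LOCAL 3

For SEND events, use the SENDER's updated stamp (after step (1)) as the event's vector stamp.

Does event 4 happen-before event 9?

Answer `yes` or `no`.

Initial: VV[0]=[0, 0, 0, 0]
Initial: VV[1]=[0, 0, 0, 0]
Initial: VV[2]=[0, 0, 0, 0]
Initial: VV[3]=[0, 0, 0, 0]
Event 1: LOCAL 0: VV[0][0]++ -> VV[0]=[1, 0, 0, 0]
Event 2: LOCAL 1: VV[1][1]++ -> VV[1]=[0, 1, 0, 0]
Event 3: SEND 2->3: VV[2][2]++ -> VV[2]=[0, 0, 1, 0], msg_vec=[0, 0, 1, 0]; VV[3]=max(VV[3],msg_vec) then VV[3][3]++ -> VV[3]=[0, 0, 1, 1]
Event 4: SEND 0->2: VV[0][0]++ -> VV[0]=[2, 0, 0, 0], msg_vec=[2, 0, 0, 0]; VV[2]=max(VV[2],msg_vec) then VV[2][2]++ -> VV[2]=[2, 0, 2, 0]
Event 5: LOCAL 3: VV[3][3]++ -> VV[3]=[0, 0, 1, 2]
Event 6: LOCAL 1: VV[1][1]++ -> VV[1]=[0, 2, 0, 0]
Event 7: LOCAL 0: VV[0][0]++ -> VV[0]=[3, 0, 0, 0]
Event 8: LOCAL 2: VV[2][2]++ -> VV[2]=[2, 0, 3, 0]
Event 9: LOCAL 0: VV[0][0]++ -> VV[0]=[4, 0, 0, 0]
Event 10: LOCAL 3: VV[3][3]++ -> VV[3]=[0, 0, 1, 3]
Event 4 stamp: [2, 0, 0, 0]
Event 9 stamp: [4, 0, 0, 0]
[2, 0, 0, 0] <= [4, 0, 0, 0]? True. Equal? False. Happens-before: True

Answer: yes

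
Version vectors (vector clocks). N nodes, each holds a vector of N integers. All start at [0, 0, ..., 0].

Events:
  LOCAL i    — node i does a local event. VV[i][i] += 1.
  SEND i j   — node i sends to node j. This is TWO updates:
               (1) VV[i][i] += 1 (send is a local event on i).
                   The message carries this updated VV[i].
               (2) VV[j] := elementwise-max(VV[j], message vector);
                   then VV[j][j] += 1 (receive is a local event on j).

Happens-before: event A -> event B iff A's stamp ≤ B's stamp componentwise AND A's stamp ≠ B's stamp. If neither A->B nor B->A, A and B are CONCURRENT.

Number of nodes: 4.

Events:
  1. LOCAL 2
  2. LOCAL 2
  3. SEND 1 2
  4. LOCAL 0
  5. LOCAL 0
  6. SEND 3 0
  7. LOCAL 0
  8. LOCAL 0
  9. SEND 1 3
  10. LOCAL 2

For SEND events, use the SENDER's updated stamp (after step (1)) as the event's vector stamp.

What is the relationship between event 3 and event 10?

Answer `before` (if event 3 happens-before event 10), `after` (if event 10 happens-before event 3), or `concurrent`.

Answer: before

Derivation:
Initial: VV[0]=[0, 0, 0, 0]
Initial: VV[1]=[0, 0, 0, 0]
Initial: VV[2]=[0, 0, 0, 0]
Initial: VV[3]=[0, 0, 0, 0]
Event 1: LOCAL 2: VV[2][2]++ -> VV[2]=[0, 0, 1, 0]
Event 2: LOCAL 2: VV[2][2]++ -> VV[2]=[0, 0, 2, 0]
Event 3: SEND 1->2: VV[1][1]++ -> VV[1]=[0, 1, 0, 0], msg_vec=[0, 1, 0, 0]; VV[2]=max(VV[2],msg_vec) then VV[2][2]++ -> VV[2]=[0, 1, 3, 0]
Event 4: LOCAL 0: VV[0][0]++ -> VV[0]=[1, 0, 0, 0]
Event 5: LOCAL 0: VV[0][0]++ -> VV[0]=[2, 0, 0, 0]
Event 6: SEND 3->0: VV[3][3]++ -> VV[3]=[0, 0, 0, 1], msg_vec=[0, 0, 0, 1]; VV[0]=max(VV[0],msg_vec) then VV[0][0]++ -> VV[0]=[3, 0, 0, 1]
Event 7: LOCAL 0: VV[0][0]++ -> VV[0]=[4, 0, 0, 1]
Event 8: LOCAL 0: VV[0][0]++ -> VV[0]=[5, 0, 0, 1]
Event 9: SEND 1->3: VV[1][1]++ -> VV[1]=[0, 2, 0, 0], msg_vec=[0, 2, 0, 0]; VV[3]=max(VV[3],msg_vec) then VV[3][3]++ -> VV[3]=[0, 2, 0, 2]
Event 10: LOCAL 2: VV[2][2]++ -> VV[2]=[0, 1, 4, 0]
Event 3 stamp: [0, 1, 0, 0]
Event 10 stamp: [0, 1, 4, 0]
[0, 1, 0, 0] <= [0, 1, 4, 0]? True
[0, 1, 4, 0] <= [0, 1, 0, 0]? False
Relation: before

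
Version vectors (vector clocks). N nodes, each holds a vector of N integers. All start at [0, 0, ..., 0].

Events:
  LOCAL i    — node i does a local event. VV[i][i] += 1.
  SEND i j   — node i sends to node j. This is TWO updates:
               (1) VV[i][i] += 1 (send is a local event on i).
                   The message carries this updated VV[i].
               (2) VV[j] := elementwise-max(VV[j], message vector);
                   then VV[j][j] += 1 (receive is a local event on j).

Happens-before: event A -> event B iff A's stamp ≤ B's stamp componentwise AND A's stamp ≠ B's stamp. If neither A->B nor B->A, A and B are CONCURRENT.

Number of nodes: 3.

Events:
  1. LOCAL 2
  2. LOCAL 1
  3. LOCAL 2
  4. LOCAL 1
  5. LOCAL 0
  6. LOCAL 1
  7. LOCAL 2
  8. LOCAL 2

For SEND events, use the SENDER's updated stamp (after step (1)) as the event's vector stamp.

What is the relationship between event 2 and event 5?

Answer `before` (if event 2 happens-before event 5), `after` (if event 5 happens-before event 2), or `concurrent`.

Answer: concurrent

Derivation:
Initial: VV[0]=[0, 0, 0]
Initial: VV[1]=[0, 0, 0]
Initial: VV[2]=[0, 0, 0]
Event 1: LOCAL 2: VV[2][2]++ -> VV[2]=[0, 0, 1]
Event 2: LOCAL 1: VV[1][1]++ -> VV[1]=[0, 1, 0]
Event 3: LOCAL 2: VV[2][2]++ -> VV[2]=[0, 0, 2]
Event 4: LOCAL 1: VV[1][1]++ -> VV[1]=[0, 2, 0]
Event 5: LOCAL 0: VV[0][0]++ -> VV[0]=[1, 0, 0]
Event 6: LOCAL 1: VV[1][1]++ -> VV[1]=[0, 3, 0]
Event 7: LOCAL 2: VV[2][2]++ -> VV[2]=[0, 0, 3]
Event 8: LOCAL 2: VV[2][2]++ -> VV[2]=[0, 0, 4]
Event 2 stamp: [0, 1, 0]
Event 5 stamp: [1, 0, 0]
[0, 1, 0] <= [1, 0, 0]? False
[1, 0, 0] <= [0, 1, 0]? False
Relation: concurrent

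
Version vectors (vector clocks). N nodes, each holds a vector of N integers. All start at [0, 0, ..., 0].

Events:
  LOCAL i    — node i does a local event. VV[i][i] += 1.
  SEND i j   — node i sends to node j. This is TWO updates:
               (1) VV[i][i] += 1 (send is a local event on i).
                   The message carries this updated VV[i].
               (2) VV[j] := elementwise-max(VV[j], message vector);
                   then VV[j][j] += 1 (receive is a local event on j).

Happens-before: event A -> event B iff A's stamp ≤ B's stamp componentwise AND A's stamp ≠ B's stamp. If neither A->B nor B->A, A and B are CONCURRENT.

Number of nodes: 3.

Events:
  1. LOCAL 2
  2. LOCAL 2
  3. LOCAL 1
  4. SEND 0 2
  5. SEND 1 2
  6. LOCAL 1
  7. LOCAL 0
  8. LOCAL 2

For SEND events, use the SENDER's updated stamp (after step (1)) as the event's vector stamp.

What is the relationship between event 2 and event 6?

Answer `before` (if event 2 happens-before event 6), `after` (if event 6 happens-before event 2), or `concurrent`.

Answer: concurrent

Derivation:
Initial: VV[0]=[0, 0, 0]
Initial: VV[1]=[0, 0, 0]
Initial: VV[2]=[0, 0, 0]
Event 1: LOCAL 2: VV[2][2]++ -> VV[2]=[0, 0, 1]
Event 2: LOCAL 2: VV[2][2]++ -> VV[2]=[0, 0, 2]
Event 3: LOCAL 1: VV[1][1]++ -> VV[1]=[0, 1, 0]
Event 4: SEND 0->2: VV[0][0]++ -> VV[0]=[1, 0, 0], msg_vec=[1, 0, 0]; VV[2]=max(VV[2],msg_vec) then VV[2][2]++ -> VV[2]=[1, 0, 3]
Event 5: SEND 1->2: VV[1][1]++ -> VV[1]=[0, 2, 0], msg_vec=[0, 2, 0]; VV[2]=max(VV[2],msg_vec) then VV[2][2]++ -> VV[2]=[1, 2, 4]
Event 6: LOCAL 1: VV[1][1]++ -> VV[1]=[0, 3, 0]
Event 7: LOCAL 0: VV[0][0]++ -> VV[0]=[2, 0, 0]
Event 8: LOCAL 2: VV[2][2]++ -> VV[2]=[1, 2, 5]
Event 2 stamp: [0, 0, 2]
Event 6 stamp: [0, 3, 0]
[0, 0, 2] <= [0, 3, 0]? False
[0, 3, 0] <= [0, 0, 2]? False
Relation: concurrent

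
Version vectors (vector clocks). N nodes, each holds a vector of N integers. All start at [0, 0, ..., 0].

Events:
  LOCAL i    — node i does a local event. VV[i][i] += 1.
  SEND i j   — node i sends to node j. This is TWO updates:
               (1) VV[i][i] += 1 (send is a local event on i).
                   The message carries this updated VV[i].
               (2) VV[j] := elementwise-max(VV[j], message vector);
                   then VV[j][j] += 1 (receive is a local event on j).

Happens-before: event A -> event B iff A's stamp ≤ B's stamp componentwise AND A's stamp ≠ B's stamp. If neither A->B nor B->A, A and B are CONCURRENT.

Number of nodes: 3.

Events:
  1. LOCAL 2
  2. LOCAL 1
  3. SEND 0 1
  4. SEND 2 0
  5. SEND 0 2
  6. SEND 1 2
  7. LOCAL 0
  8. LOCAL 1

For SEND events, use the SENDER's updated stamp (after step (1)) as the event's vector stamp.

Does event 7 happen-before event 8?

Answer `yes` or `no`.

Initial: VV[0]=[0, 0, 0]
Initial: VV[1]=[0, 0, 0]
Initial: VV[2]=[0, 0, 0]
Event 1: LOCAL 2: VV[2][2]++ -> VV[2]=[0, 0, 1]
Event 2: LOCAL 1: VV[1][1]++ -> VV[1]=[0, 1, 0]
Event 3: SEND 0->1: VV[0][0]++ -> VV[0]=[1, 0, 0], msg_vec=[1, 0, 0]; VV[1]=max(VV[1],msg_vec) then VV[1][1]++ -> VV[1]=[1, 2, 0]
Event 4: SEND 2->0: VV[2][2]++ -> VV[2]=[0, 0, 2], msg_vec=[0, 0, 2]; VV[0]=max(VV[0],msg_vec) then VV[0][0]++ -> VV[0]=[2, 0, 2]
Event 5: SEND 0->2: VV[0][0]++ -> VV[0]=[3, 0, 2], msg_vec=[3, 0, 2]; VV[2]=max(VV[2],msg_vec) then VV[2][2]++ -> VV[2]=[3, 0, 3]
Event 6: SEND 1->2: VV[1][1]++ -> VV[1]=[1, 3, 0], msg_vec=[1, 3, 0]; VV[2]=max(VV[2],msg_vec) then VV[2][2]++ -> VV[2]=[3, 3, 4]
Event 7: LOCAL 0: VV[0][0]++ -> VV[0]=[4, 0, 2]
Event 8: LOCAL 1: VV[1][1]++ -> VV[1]=[1, 4, 0]
Event 7 stamp: [4, 0, 2]
Event 8 stamp: [1, 4, 0]
[4, 0, 2] <= [1, 4, 0]? False. Equal? False. Happens-before: False

Answer: no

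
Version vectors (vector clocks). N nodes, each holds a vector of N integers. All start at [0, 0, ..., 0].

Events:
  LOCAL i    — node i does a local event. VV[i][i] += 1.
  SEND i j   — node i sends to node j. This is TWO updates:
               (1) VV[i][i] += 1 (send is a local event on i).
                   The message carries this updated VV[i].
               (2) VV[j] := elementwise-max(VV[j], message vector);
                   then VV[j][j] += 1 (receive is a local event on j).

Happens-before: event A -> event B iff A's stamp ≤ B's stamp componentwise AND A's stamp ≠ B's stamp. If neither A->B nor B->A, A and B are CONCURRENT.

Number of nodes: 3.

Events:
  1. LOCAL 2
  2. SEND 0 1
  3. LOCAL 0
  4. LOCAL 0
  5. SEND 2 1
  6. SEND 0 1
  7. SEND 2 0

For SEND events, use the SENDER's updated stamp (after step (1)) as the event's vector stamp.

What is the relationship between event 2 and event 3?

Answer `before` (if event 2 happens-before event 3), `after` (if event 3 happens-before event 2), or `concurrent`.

Answer: before

Derivation:
Initial: VV[0]=[0, 0, 0]
Initial: VV[1]=[0, 0, 0]
Initial: VV[2]=[0, 0, 0]
Event 1: LOCAL 2: VV[2][2]++ -> VV[2]=[0, 0, 1]
Event 2: SEND 0->1: VV[0][0]++ -> VV[0]=[1, 0, 0], msg_vec=[1, 0, 0]; VV[1]=max(VV[1],msg_vec) then VV[1][1]++ -> VV[1]=[1, 1, 0]
Event 3: LOCAL 0: VV[0][0]++ -> VV[0]=[2, 0, 0]
Event 4: LOCAL 0: VV[0][0]++ -> VV[0]=[3, 0, 0]
Event 5: SEND 2->1: VV[2][2]++ -> VV[2]=[0, 0, 2], msg_vec=[0, 0, 2]; VV[1]=max(VV[1],msg_vec) then VV[1][1]++ -> VV[1]=[1, 2, 2]
Event 6: SEND 0->1: VV[0][0]++ -> VV[0]=[4, 0, 0], msg_vec=[4, 0, 0]; VV[1]=max(VV[1],msg_vec) then VV[1][1]++ -> VV[1]=[4, 3, 2]
Event 7: SEND 2->0: VV[2][2]++ -> VV[2]=[0, 0, 3], msg_vec=[0, 0, 3]; VV[0]=max(VV[0],msg_vec) then VV[0][0]++ -> VV[0]=[5, 0, 3]
Event 2 stamp: [1, 0, 0]
Event 3 stamp: [2, 0, 0]
[1, 0, 0] <= [2, 0, 0]? True
[2, 0, 0] <= [1, 0, 0]? False
Relation: before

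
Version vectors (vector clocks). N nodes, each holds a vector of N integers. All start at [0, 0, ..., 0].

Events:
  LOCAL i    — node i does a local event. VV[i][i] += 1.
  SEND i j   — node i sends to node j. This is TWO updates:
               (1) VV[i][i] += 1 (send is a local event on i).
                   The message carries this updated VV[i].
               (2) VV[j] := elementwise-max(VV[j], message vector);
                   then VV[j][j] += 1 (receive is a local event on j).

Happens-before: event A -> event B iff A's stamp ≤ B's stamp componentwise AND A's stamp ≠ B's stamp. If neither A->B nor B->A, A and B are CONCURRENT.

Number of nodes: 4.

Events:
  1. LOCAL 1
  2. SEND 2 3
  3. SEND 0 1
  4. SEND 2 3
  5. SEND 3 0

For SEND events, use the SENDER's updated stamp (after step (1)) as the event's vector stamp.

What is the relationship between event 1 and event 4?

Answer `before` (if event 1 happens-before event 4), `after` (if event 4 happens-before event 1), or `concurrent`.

Answer: concurrent

Derivation:
Initial: VV[0]=[0, 0, 0, 0]
Initial: VV[1]=[0, 0, 0, 0]
Initial: VV[2]=[0, 0, 0, 0]
Initial: VV[3]=[0, 0, 0, 0]
Event 1: LOCAL 1: VV[1][1]++ -> VV[1]=[0, 1, 0, 0]
Event 2: SEND 2->3: VV[2][2]++ -> VV[2]=[0, 0, 1, 0], msg_vec=[0, 0, 1, 0]; VV[3]=max(VV[3],msg_vec) then VV[3][3]++ -> VV[3]=[0, 0, 1, 1]
Event 3: SEND 0->1: VV[0][0]++ -> VV[0]=[1, 0, 0, 0], msg_vec=[1, 0, 0, 0]; VV[1]=max(VV[1],msg_vec) then VV[1][1]++ -> VV[1]=[1, 2, 0, 0]
Event 4: SEND 2->3: VV[2][2]++ -> VV[2]=[0, 0, 2, 0], msg_vec=[0, 0, 2, 0]; VV[3]=max(VV[3],msg_vec) then VV[3][3]++ -> VV[3]=[0, 0, 2, 2]
Event 5: SEND 3->0: VV[3][3]++ -> VV[3]=[0, 0, 2, 3], msg_vec=[0, 0, 2, 3]; VV[0]=max(VV[0],msg_vec) then VV[0][0]++ -> VV[0]=[2, 0, 2, 3]
Event 1 stamp: [0, 1, 0, 0]
Event 4 stamp: [0, 0, 2, 0]
[0, 1, 0, 0] <= [0, 0, 2, 0]? False
[0, 0, 2, 0] <= [0, 1, 0, 0]? False
Relation: concurrent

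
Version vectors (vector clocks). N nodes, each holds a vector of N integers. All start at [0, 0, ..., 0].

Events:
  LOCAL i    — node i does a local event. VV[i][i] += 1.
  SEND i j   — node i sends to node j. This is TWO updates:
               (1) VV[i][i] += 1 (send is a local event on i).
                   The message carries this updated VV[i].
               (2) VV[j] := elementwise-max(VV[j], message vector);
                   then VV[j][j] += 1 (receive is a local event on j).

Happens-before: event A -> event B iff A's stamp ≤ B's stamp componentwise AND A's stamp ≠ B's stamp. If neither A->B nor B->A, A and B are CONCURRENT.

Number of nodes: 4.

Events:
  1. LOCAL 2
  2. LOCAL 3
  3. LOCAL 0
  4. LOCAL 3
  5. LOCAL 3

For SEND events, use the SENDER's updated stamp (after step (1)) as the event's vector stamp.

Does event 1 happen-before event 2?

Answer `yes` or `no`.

Answer: no

Derivation:
Initial: VV[0]=[0, 0, 0, 0]
Initial: VV[1]=[0, 0, 0, 0]
Initial: VV[2]=[0, 0, 0, 0]
Initial: VV[3]=[0, 0, 0, 0]
Event 1: LOCAL 2: VV[2][2]++ -> VV[2]=[0, 0, 1, 0]
Event 2: LOCAL 3: VV[3][3]++ -> VV[3]=[0, 0, 0, 1]
Event 3: LOCAL 0: VV[0][0]++ -> VV[0]=[1, 0, 0, 0]
Event 4: LOCAL 3: VV[3][3]++ -> VV[3]=[0, 0, 0, 2]
Event 5: LOCAL 3: VV[3][3]++ -> VV[3]=[0, 0, 0, 3]
Event 1 stamp: [0, 0, 1, 0]
Event 2 stamp: [0, 0, 0, 1]
[0, 0, 1, 0] <= [0, 0, 0, 1]? False. Equal? False. Happens-before: False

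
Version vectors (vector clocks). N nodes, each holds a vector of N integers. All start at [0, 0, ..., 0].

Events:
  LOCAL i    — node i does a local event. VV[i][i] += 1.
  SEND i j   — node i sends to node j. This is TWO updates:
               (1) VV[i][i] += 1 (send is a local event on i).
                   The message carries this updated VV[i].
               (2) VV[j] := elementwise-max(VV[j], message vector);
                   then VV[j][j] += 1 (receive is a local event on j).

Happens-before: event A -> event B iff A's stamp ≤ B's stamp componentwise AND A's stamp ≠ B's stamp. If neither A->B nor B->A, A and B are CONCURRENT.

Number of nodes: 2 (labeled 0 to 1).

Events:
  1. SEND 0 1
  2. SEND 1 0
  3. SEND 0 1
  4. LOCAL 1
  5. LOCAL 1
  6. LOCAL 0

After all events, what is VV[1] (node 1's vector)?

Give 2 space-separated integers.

Answer: 3 5

Derivation:
Initial: VV[0]=[0, 0]
Initial: VV[1]=[0, 0]
Event 1: SEND 0->1: VV[0][0]++ -> VV[0]=[1, 0], msg_vec=[1, 0]; VV[1]=max(VV[1],msg_vec) then VV[1][1]++ -> VV[1]=[1, 1]
Event 2: SEND 1->0: VV[1][1]++ -> VV[1]=[1, 2], msg_vec=[1, 2]; VV[0]=max(VV[0],msg_vec) then VV[0][0]++ -> VV[0]=[2, 2]
Event 3: SEND 0->1: VV[0][0]++ -> VV[0]=[3, 2], msg_vec=[3, 2]; VV[1]=max(VV[1],msg_vec) then VV[1][1]++ -> VV[1]=[3, 3]
Event 4: LOCAL 1: VV[1][1]++ -> VV[1]=[3, 4]
Event 5: LOCAL 1: VV[1][1]++ -> VV[1]=[3, 5]
Event 6: LOCAL 0: VV[0][0]++ -> VV[0]=[4, 2]
Final vectors: VV[0]=[4, 2]; VV[1]=[3, 5]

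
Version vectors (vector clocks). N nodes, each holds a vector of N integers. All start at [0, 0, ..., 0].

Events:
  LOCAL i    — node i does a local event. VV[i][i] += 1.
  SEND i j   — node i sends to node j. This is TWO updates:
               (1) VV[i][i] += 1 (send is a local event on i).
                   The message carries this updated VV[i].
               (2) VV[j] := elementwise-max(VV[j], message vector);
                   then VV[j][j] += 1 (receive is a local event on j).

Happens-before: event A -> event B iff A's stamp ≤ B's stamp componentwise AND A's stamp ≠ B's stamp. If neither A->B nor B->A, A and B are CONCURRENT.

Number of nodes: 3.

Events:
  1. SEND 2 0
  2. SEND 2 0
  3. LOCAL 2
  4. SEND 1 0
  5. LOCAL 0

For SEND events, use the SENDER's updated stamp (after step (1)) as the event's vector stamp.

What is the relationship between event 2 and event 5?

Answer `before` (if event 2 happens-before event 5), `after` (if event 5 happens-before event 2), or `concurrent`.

Initial: VV[0]=[0, 0, 0]
Initial: VV[1]=[0, 0, 0]
Initial: VV[2]=[0, 0, 0]
Event 1: SEND 2->0: VV[2][2]++ -> VV[2]=[0, 0, 1], msg_vec=[0, 0, 1]; VV[0]=max(VV[0],msg_vec) then VV[0][0]++ -> VV[0]=[1, 0, 1]
Event 2: SEND 2->0: VV[2][2]++ -> VV[2]=[0, 0, 2], msg_vec=[0, 0, 2]; VV[0]=max(VV[0],msg_vec) then VV[0][0]++ -> VV[0]=[2, 0, 2]
Event 3: LOCAL 2: VV[2][2]++ -> VV[2]=[0, 0, 3]
Event 4: SEND 1->0: VV[1][1]++ -> VV[1]=[0, 1, 0], msg_vec=[0, 1, 0]; VV[0]=max(VV[0],msg_vec) then VV[0][0]++ -> VV[0]=[3, 1, 2]
Event 5: LOCAL 0: VV[0][0]++ -> VV[0]=[4, 1, 2]
Event 2 stamp: [0, 0, 2]
Event 5 stamp: [4, 1, 2]
[0, 0, 2] <= [4, 1, 2]? True
[4, 1, 2] <= [0, 0, 2]? False
Relation: before

Answer: before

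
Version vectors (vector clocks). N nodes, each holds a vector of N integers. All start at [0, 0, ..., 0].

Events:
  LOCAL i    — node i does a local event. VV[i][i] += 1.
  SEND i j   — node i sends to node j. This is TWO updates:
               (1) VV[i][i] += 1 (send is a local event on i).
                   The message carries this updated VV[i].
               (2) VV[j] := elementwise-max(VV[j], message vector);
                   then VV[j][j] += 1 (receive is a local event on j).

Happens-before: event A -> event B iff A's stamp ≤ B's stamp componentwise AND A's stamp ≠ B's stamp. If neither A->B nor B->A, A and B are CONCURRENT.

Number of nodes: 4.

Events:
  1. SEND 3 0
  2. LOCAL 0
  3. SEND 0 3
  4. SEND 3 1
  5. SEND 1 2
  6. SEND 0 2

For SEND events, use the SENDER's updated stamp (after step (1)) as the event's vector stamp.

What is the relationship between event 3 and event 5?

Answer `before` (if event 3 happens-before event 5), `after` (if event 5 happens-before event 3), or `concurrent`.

Answer: before

Derivation:
Initial: VV[0]=[0, 0, 0, 0]
Initial: VV[1]=[0, 0, 0, 0]
Initial: VV[2]=[0, 0, 0, 0]
Initial: VV[3]=[0, 0, 0, 0]
Event 1: SEND 3->0: VV[3][3]++ -> VV[3]=[0, 0, 0, 1], msg_vec=[0, 0, 0, 1]; VV[0]=max(VV[0],msg_vec) then VV[0][0]++ -> VV[0]=[1, 0, 0, 1]
Event 2: LOCAL 0: VV[0][0]++ -> VV[0]=[2, 0, 0, 1]
Event 3: SEND 0->3: VV[0][0]++ -> VV[0]=[3, 0, 0, 1], msg_vec=[3, 0, 0, 1]; VV[3]=max(VV[3],msg_vec) then VV[3][3]++ -> VV[3]=[3, 0, 0, 2]
Event 4: SEND 3->1: VV[3][3]++ -> VV[3]=[3, 0, 0, 3], msg_vec=[3, 0, 0, 3]; VV[1]=max(VV[1],msg_vec) then VV[1][1]++ -> VV[1]=[3, 1, 0, 3]
Event 5: SEND 1->2: VV[1][1]++ -> VV[1]=[3, 2, 0, 3], msg_vec=[3, 2, 0, 3]; VV[2]=max(VV[2],msg_vec) then VV[2][2]++ -> VV[2]=[3, 2, 1, 3]
Event 6: SEND 0->2: VV[0][0]++ -> VV[0]=[4, 0, 0, 1], msg_vec=[4, 0, 0, 1]; VV[2]=max(VV[2],msg_vec) then VV[2][2]++ -> VV[2]=[4, 2, 2, 3]
Event 3 stamp: [3, 0, 0, 1]
Event 5 stamp: [3, 2, 0, 3]
[3, 0, 0, 1] <= [3, 2, 0, 3]? True
[3, 2, 0, 3] <= [3, 0, 0, 1]? False
Relation: before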